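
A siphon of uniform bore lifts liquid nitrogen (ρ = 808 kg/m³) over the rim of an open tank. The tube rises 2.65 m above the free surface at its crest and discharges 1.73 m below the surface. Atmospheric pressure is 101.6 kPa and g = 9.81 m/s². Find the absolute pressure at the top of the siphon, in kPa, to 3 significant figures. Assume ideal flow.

From the surface to the outlet (both open to atmosphere, surface at rest): v = √(2g·h_out) = √(2·9.81·1.73) = 5.83 m/s.
Continuity keeps v the same throughout the tube; from surface to crest, P_atm + 0 = P_top + ½ρv² + ρg·h_top.
P_top = 101600 − ½·808·5.83² − 808·9.81·2.65 = 66900 Pa.

66.9 kPa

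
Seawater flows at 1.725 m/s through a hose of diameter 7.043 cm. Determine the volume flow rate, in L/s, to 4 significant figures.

Q = A·v = 0.003896 m² × 1.725 m/s = 0.006720 m³/s.
Converting: 0.006720 m³/s × 1000 = 6.720 L/s.

Q = 6.720 L/s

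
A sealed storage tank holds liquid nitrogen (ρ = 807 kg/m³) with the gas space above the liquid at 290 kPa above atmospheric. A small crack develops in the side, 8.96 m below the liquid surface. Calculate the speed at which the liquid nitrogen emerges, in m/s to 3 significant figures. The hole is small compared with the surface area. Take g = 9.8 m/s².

Take point 1 at the surface (v₁ ≈ 0) and point 2 at the hole (at atmospheric pressure). Bernoulli: P₁ + ρg h = P_atm + ½ρv₂².
With P₁ − P_atm = 290000 Pa, v₂ = √(2gh + 2ΔP/ρ) = √(2·9.8·8.96 + 2·290000/807) = 29.9 m/s.

v = 29.9 m/s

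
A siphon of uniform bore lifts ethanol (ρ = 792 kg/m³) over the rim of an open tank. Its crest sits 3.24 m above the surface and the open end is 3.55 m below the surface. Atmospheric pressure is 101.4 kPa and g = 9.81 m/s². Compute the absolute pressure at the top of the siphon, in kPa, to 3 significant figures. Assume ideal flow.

Bernoulli surface→outlet gives ½v² = g·h_out, so v = √(2·9.81·3.55) = 8.35 m/s.
With constant cross-section the crest speed equals v; applying Bernoulli from the surface up to the crest, P_top = P_atm − ½ρv² − ρg·h_top.
P_top = 101400 − ½·792·8.35² − 792·9.81·3.24 = 48600 Pa.

P_top ≈ 48.6 kPa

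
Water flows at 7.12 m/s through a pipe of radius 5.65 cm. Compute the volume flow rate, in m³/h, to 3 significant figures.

257 m³/h

Q = A·v = 0.0100 m² × 7.12 m/s = 0.0714 m³/s.
Converting: 0.0714 m³/s × 3600 = 257 m³/h.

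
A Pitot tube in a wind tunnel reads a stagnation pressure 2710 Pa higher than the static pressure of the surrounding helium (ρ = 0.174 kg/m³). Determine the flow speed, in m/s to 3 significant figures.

v = 176 m/s

At the stagnation point the flow is brought to rest, so Bernoulli gives P_stag − P_static = ½ρv².
v = √(2ΔP/ρ) = √(2·2710/0.174) = 176 m/s.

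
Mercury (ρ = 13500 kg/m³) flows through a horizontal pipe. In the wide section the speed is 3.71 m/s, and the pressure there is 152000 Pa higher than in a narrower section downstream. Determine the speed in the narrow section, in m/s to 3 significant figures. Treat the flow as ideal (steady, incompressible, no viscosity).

v₂ = 6.02 m/s

Horizontal Bernoulli: P₁ + ½ρv₁² = P₂ + ½ρv₂², so v₂² = v₁² + 2(P₁ − P₂)/ρ.
v₂ = √(3.71² + 2·152000/13500) = √(13.8 + 22.5) = 6.02 m/s.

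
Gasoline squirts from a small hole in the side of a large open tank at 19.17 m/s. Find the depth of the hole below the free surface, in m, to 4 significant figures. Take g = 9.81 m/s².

For a small hole in a large open tank, ½v² = gh, giving h = v²/(2g).
h = 19.17²/(2·9.81) = 367.5/19.62 = 18.73 m.

h ≈ 18.73 m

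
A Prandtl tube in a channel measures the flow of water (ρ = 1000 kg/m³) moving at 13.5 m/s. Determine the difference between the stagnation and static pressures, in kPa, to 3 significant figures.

ΔP ≈ 91.1 kPa

At the stagnation point the flow is brought to rest, so Bernoulli gives P_stag − P_static = ½ρv².
ΔP = ½·1000·13.5² = 91100 Pa.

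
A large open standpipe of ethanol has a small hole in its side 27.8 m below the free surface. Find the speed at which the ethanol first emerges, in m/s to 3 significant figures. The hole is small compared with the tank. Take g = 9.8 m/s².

The surface is effectively still and both ends are open, so ½v² = gh and v = √(2·9.8·27.8) = 23.3 m/s.

v ≈ 23.3 m/s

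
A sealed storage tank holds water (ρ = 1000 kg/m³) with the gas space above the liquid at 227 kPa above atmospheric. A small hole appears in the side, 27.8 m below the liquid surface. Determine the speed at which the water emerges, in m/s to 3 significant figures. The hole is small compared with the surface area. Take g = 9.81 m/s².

Take point 1 at the surface (v₁ ≈ 0) and point 2 at the hole (at atmospheric pressure). Bernoulli: P₁ + ρg h = P_atm + ½ρv₂².
With P₁ − P_atm = 227000 Pa, v₂ = √(2gh + 2ΔP/ρ) = √(2·9.81·27.8 + 2·227000/1000) = 31.6 m/s.

v = 31.6 m/s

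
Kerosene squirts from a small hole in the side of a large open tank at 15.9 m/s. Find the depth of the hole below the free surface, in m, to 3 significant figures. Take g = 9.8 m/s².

h ≈ 12.9 m

Torricelli: v = √(2gh), so h = v²/(2g).
h = 15.9²/(2·9.8) = 253/19.60 = 12.9 m.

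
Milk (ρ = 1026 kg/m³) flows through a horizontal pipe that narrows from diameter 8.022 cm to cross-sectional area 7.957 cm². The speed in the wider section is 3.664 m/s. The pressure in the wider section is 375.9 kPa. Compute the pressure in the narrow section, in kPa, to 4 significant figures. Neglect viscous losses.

P₂ ≈ 104.9 kPa

Mass conservation (A₁v₁ = A₂v₂) gives v₂ = 3.664 × 50.54/7.957 = 23.27 m/s.
The pipe is horizontal, so Bernoulli reduces to P₁ + ½ρv₁² = P₂ + ½ρv₂².
P₂ = P₁ − ½ρ(v₂² − v₁²) = 375900 − ½·1026·(23.27² − 3.664²) = 375900 − 271000 = 104900 Pa.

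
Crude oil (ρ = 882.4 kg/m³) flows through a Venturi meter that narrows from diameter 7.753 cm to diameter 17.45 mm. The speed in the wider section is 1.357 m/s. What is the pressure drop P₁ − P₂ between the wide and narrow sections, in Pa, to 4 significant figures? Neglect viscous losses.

Continuity gives A₁v₁ = A₂v₂, so v₂ = (47.21 cm²)/(2.392 cm²) × 1.357 m/s = 26.79 m/s.
Bernoulli (h₁ = h₂): P₁ − P₂ = ½ρ(v₂² − v₁²).
P₁ − P₂ = ½·882.4·(26.79² − 1.357²) = ½·882.4·715.7 = 315800 Pa.

ΔP ≈ 315800 Pa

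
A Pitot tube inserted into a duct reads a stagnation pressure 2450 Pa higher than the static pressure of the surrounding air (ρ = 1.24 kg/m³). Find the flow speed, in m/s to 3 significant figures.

v ≈ 62.9 m/s

The dynamic pressure equals the rise in static pressure at the stagnation point: ΔP = ½ρv².
v = √(2ΔP/ρ) = √(2·2450/1.24) = 62.9 m/s.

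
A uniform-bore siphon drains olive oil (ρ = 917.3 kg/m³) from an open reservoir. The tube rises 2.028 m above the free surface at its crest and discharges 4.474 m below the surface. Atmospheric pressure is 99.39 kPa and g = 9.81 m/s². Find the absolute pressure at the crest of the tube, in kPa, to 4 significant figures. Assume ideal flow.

P_top ≈ 40.88 kPa

From the surface to the outlet (both open to atmosphere, surface at rest): v = √(2g·h_out) = √(2·9.81·4.474) = 9.369 m/s.
The bore is uniform, so the speed at the crest is the same v. Bernoulli surface→crest: P_atm = P_top + ½ρv² + ρg·h_top.
P_top = 99390 − ½·917.3·9.369² − 917.3·9.81·2.028 = 40880 Pa.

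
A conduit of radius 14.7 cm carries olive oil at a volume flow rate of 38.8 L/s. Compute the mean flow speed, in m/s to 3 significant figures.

v = 0.572 m/s

Q = 38.8 L/s = 0.0388 m³/s.
v = Q/A = 0.0388 / 0.0679 = 0.572 m/s.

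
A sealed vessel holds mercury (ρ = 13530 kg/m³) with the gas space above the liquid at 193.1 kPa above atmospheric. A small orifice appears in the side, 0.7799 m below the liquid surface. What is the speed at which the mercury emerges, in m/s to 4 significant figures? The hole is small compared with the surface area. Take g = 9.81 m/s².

Take point 1 at the surface (v₁ ≈ 0) and point 2 at the hole (at atmospheric pressure). Bernoulli: P₁ + ρg h = P_atm + ½ρv₂².
With P₁ − P_atm = 193100 Pa, v₂ = √(2gh + 2ΔP/ρ) = √(2·9.81·0.7799 + 2·193100/13530) = 6.622 m/s.

6.622 m/s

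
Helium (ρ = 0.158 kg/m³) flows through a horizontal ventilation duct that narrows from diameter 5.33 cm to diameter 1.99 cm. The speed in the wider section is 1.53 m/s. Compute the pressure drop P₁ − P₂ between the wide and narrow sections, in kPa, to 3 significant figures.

ΔP = 0.00933 kPa

Continuity gives A₁v₁ = A₂v₂, so v₂ = (22.3 cm²)/(3.11 cm²) × 1.53 m/s = 11.0 m/s.
The pipe is horizontal, so Bernoulli reduces to P₁ + ½ρv₁² = P₂ + ½ρv₂².
P₁ − P₂ = ½·0.158·(11.0² − 1.53²) = ½·0.158·118 = 9.33 Pa.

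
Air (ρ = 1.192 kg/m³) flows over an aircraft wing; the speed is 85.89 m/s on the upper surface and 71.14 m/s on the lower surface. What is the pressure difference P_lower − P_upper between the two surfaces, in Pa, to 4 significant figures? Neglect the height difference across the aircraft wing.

Bernoulli (same height): P_lower − P_upper = ½ρ(v_upper² − v_lower²).
ΔP = ½·1.192·(85.89² − 71.14²) = 1380 Pa.

1380 Pa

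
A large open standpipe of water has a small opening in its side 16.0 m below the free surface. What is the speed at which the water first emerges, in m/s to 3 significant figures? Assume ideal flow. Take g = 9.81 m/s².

17.7 m/s

The surface is effectively still and both ends are open, so ½v² = gh and v = √(2·9.81·16.0) = 17.7 m/s.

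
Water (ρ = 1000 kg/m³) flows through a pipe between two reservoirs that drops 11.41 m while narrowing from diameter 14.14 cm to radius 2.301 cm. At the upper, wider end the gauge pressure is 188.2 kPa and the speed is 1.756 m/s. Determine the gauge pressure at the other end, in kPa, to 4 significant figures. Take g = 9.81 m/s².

Mass conservation (A₁v₁ = A₂v₂) gives v₂ = 1.756 × 157.0/16.63 = 16.58 m/s.
Applying Bernoulli between the two ends and solving for P₂: P₂ = P₁ + ½ρ(v₁² − v₂²) − ρgΔh.
P₂ = 188200 + ½·1000·(1.756² − 16.58²) − 1000·9.81·(−11.41) = 188200 + (-135900) − (-111900) = 164300 Pa.

P₂ = 164.3 kPa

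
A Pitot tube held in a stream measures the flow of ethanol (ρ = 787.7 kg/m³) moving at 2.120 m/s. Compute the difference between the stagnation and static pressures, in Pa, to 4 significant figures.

ΔP = 1770 Pa

Bernoulli between the free stream and the stagnation point: ½ρv² = P_stag − P_static.
ΔP = ½·787.7·2.120² = 1770 Pa.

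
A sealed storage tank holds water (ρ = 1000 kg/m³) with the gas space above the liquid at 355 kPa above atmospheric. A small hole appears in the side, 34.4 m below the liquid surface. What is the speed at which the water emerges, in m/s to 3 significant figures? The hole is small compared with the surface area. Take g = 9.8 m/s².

Take point 1 at the surface (v₁ ≈ 0) and point 2 at the hole (at atmospheric pressure). Bernoulli: P₁ + ρg h = P_atm + ½ρv₂².
With P₁ − P_atm = 355000 Pa, v₂ = √(2gh + 2ΔP/ρ) = √(2·9.8·34.4 + 2·355000/1000) = 37.2 m/s.

v = 37.2 m/s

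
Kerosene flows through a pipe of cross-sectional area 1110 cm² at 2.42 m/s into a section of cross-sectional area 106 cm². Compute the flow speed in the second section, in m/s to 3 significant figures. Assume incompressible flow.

By continuity, v₂ = v₁·A₁/A₂ = 2.42·(1110/106) = 25.3 m/s.

v₂ ≈ 25.3 m/s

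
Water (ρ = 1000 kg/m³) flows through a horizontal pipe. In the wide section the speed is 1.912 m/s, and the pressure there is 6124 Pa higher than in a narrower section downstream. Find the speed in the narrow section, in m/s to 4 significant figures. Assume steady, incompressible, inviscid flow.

Horizontal Bernoulli: P₁ + ½ρv₁² = P₂ + ½ρv₂², so v₂² = v₁² + 2(P₁ − P₂)/ρ.
v₂ = √(1.912² + 2·6124/1000) = √(3.656 + 12.25) = 3.988 m/s.

v₂ ≈ 3.988 m/s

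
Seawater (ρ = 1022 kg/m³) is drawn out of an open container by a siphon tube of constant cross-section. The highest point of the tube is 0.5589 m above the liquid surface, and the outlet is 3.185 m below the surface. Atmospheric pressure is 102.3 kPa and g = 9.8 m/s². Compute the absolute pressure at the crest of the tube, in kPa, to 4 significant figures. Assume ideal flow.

The outlet speed comes from Torricelli: v = √(2g·3.185) = 7.901 m/s.
Continuity keeps v the same throughout the tube; from surface to crest, P_atm + 0 = P_top + ½ρv² + ρg·h_top.
P_top = 102300 − ½·1022·7.901² − 1022·9.8·0.5589 = 64800 Pa.

64.80 kPa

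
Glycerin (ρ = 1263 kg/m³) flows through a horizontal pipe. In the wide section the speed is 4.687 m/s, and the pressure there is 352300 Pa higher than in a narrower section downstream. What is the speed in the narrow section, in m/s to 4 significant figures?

Horizontal Bernoulli: P₁ + ½ρv₁² = P₂ + ½ρv₂², so v₂² = v₁² + 2(P₁ − P₂)/ρ.
v₂ = √(4.687² + 2·352300/1263) = √(21.97 + 557.9) = 24.08 m/s.

v₂ ≈ 24.08 m/s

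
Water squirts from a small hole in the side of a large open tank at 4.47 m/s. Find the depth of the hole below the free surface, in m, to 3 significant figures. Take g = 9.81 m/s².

h ≈ 1.02 m

For a small hole in a large open tank, ½v² = gh, giving h = v²/(2g).
h = 4.47²/(2·9.81) = 20.0/19.62 = 1.02 m.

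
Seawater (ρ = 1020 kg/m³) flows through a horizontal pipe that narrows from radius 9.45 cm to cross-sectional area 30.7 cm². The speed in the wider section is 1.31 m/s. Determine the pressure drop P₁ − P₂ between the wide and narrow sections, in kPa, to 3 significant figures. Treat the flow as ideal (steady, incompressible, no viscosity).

The volume flow rate is constant, so v₂ = (A₁/A₂)v₁ = (281/30.7)·1.31 = 12.0 m/s.
With no height change, Bernoulli's equation is P₁ + ½ρv₁² = P₂ + ½ρv₂².
P₁ − P₂ = ½·1020·(12.0² − 1.31²) = ½·1020·142 = 72200 Pa.

ΔP ≈ 72.2 kPa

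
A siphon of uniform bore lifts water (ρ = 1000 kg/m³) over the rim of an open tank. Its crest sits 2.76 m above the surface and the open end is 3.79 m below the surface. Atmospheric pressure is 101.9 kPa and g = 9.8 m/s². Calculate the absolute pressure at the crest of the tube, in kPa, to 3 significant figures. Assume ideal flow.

From the surface to the outlet (both open to atmosphere, surface at rest): v = √(2g·h_out) = √(2·9.8·3.79) = 8.62 m/s.
With constant cross-section the crest speed equals v; applying Bernoulli from the surface up to the crest, P_top = P_atm − ½ρv² − ρg·h_top.
P_top = 101900 − ½·1000·8.62² − 1000·9.8·2.76 = 37700 Pa.

P_top ≈ 37.7 kPa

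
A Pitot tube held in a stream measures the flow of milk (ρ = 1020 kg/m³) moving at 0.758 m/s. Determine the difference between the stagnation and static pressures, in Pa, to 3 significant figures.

The dynamic pressure equals the rise in static pressure at the stagnation point: ΔP = ½ρv².
ΔP = ½·1020·0.758² = 293 Pa.

ΔP = 293 Pa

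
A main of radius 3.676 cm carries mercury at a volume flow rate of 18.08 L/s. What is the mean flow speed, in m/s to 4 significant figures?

Q = 18.08 L/s = 0.01808 m³/s.
v = Q/A = 0.01808 / 0.004245 = 4.259 m/s.

v = 4.259 m/s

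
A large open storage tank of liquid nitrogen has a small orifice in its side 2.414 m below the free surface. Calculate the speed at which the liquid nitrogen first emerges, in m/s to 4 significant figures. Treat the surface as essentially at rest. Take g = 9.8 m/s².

Torricelli's result v = √(2gh) gives v = √(2·9.8·2.414) = 6.879 m/s.

v ≈ 6.879 m/s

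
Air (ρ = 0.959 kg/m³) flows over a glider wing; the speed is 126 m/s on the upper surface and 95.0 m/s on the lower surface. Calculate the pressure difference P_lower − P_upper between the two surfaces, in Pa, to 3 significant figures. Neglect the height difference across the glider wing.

With negligible Δh, P + ½ρv² is constant, so P_low − P_up = ½ρ(v_up² − v_low²).
ΔP = ½·0.959·(126² − 95.0²) = 3290 Pa.

ΔP ≈ 3290 Pa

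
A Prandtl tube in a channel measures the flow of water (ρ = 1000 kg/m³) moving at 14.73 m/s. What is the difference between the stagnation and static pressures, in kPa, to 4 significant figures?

ΔP ≈ 108.5 kPa

The dynamic pressure equals the rise in static pressure at the stagnation point: ΔP = ½ρv².
ΔP = ½·1000·14.73² = 108500 Pa.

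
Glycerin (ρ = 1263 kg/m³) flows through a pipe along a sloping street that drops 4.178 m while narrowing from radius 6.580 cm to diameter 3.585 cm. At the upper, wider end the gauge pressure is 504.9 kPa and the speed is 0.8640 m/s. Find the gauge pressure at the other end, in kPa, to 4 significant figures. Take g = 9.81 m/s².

471.5 kPa

Continuity gives A₁v₁ = A₂v₂, so v₂ = (136.0 cm²)/(10.09 cm²) × 0.8640 m/s = 11.64 m/s.
Bernoulli: P₁ + ½ρv₁² + ρg h₁ = P₂ + ½ρv₂² + ρg h₂, so P₂ = P₁ + ½ρ(v₁² − v₂²) − ρg(h₂ − h₁).
P₂ = 504900 + ½·1263·(0.8640² − 11.64²) − 1263·9.81·(−4.178) = 504900 + (-85130) − (-51770) = 471500 Pa.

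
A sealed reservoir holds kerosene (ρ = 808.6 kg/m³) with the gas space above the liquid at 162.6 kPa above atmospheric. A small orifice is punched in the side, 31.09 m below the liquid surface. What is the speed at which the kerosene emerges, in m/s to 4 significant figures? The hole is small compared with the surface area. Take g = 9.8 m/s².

31.80 m/s

Take point 1 at the surface (v₁ ≈ 0) and point 2 at the hole (at atmospheric pressure). Bernoulli: P₁ + ρg h = P_atm + ½ρv₂².
With P₁ − P_atm = 162600 Pa, v₂ = √(2gh + 2ΔP/ρ) = √(2·9.8·31.09 + 2·162600/808.6) = 31.80 m/s.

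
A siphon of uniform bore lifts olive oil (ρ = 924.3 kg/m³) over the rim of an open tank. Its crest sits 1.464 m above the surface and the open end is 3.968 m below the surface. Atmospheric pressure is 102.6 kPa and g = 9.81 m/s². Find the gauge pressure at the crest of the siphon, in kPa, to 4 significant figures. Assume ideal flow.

From the surface to the outlet (both open to atmosphere, surface at rest): v = √(2g·h_out) = √(2·9.81·3.968) = 8.823 m/s.
Continuity keeps v the same throughout the tube; from surface to crest, P_atm + 0 = P_top + ½ρv² + ρg·h_top.
P_top = 102600 − ½·924.3·8.823² − 924.3·9.81·1.464 = 53350 Pa. So P_gauge = P_top − P_atm = -49250 Pa.

P_gauge = -49.25 kPa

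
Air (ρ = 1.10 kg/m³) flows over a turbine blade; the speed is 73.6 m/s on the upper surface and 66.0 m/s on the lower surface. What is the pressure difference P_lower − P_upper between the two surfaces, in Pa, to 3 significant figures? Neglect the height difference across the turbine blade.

ΔP = 584 Pa

Bernoulli (same height): P_lower − P_upper = ½ρ(v_upper² − v_lower²).
ΔP = ½·1.10·(73.6² − 66.0²) = 584 Pa.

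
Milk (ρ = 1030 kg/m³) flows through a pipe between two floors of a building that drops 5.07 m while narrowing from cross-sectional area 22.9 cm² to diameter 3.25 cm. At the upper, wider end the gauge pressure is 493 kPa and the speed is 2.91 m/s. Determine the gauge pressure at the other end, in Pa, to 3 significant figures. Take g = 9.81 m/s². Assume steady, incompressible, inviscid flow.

P₂ ≈ 515000 Pa

Mass conservation (A₁v₁ = A₂v₂) gives v₂ = 2.91 × 22.9/8.30 = 8.03 m/s.
Applying Bernoulli between the two ends and solving for P₂: P₂ = P₁ + ½ρ(v₁² − v₂²) − ρgΔh.
P₂ = 493000 + ½·1030·(2.91² − 8.03²) − 1030·9.81·(−5.07) = 493000 + (-28900) − (-51200) = 515000 Pa.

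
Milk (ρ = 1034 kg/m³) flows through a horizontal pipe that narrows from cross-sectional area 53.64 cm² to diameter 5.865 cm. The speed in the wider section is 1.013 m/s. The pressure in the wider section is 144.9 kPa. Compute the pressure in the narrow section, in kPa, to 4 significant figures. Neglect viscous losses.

P₂ ≈ 143.3 kPa

Continuity gives A₁v₁ = A₂v₂, so v₂ = (53.64 cm²)/(27.02 cm²) × 1.013 m/s = 2.011 m/s.
The pipe is horizontal, so Bernoulli reduces to P₁ + ½ρv₁² = P₂ + ½ρv₂².
P₂ = P₁ − ½ρ(v₂² − v₁²) = 144900 − ½·1034·(2.011² − 1.013²) = 144900 − 1561 = 143300 Pa.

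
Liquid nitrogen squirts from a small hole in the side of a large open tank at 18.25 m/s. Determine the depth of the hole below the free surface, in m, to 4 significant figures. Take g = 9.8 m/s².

h ≈ 16.99 m

For a small hole in a large open tank, ½v² = gh, giving h = v²/(2g).
h = 18.25²/(2·9.8) = 333.1/19.60 = 16.99 m.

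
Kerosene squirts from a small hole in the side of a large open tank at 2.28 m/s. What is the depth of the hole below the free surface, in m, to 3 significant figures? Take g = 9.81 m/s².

h ≈ 0.265 m

Inverting v = √(2gh) gives h = v² / 2g.
h = 2.28²/(2·9.81) = 5.20/19.62 = 0.265 m.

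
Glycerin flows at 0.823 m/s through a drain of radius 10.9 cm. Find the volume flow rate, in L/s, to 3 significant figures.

Q = A·v = 0.0373 m² × 0.823 m/s = 0.0307 m³/s.
Converting: 0.0307 m³/s × 1000 = 30.7 L/s.

30.7 L/s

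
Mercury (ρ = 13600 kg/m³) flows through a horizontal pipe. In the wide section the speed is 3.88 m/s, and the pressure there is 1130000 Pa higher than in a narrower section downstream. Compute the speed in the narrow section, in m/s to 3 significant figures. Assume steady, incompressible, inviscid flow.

With h₁ = h₂, rearranging Bernoulli gives v₂ = √(v₁² + 2ΔP/ρ).
v₂ = √(3.88² + 2·1130000/13600) = √(15.1 + 166) = 13.5 m/s.

13.5 m/s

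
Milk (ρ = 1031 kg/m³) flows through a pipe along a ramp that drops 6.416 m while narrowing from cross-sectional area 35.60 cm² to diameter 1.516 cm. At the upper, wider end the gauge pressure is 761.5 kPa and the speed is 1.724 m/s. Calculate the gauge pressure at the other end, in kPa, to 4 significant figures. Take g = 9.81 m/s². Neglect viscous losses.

Mass conservation (A₁v₁ = A₂v₂) gives v₂ = 1.724 × 35.60/1.805 = 34.00 m/s.
Applying Bernoulli between the two ends and solving for P₂: P₂ = P₁ + ½ρ(v₁² − v₂²) − ρgΔh.
P₂ = 761500 + ½·1031·(1.724² − 34.00²) − 1031·9.81·(−6.416) = 761500 + (-594400) − (-64890) = 232000 Pa.

P₂ = 232.0 kPa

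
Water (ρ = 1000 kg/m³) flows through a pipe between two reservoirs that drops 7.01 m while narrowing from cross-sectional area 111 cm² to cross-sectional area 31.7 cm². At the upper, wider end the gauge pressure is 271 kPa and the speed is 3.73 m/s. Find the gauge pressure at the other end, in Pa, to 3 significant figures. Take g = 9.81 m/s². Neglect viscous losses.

P₂ ≈ 261000 Pa

By continuity, v₂ = v₁·A₁/A₂ = 3.73·(111/31.7) = 13.1 m/s.
Applying Bernoulli between the two ends and solving for P₂: P₂ = P₁ + ½ρ(v₁² − v₂²) − ρgΔh.
P₂ = 271000 + ½·1000·(3.73² − 13.1²) − 1000·9.81·(−7.01) = 271000 + (-78300) − (-68800) = 261000 Pa.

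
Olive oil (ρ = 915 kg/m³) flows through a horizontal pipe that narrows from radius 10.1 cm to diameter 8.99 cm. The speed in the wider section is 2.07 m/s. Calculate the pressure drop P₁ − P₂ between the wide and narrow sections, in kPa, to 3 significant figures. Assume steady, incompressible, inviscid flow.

Continuity gives A₁v₁ = A₂v₂, so v₂ = (320 cm²)/(63.5 cm²) × 2.07 m/s = 10.5 m/s.
The pipe is horizontal, so Bernoulli reduces to P₁ + ½ρv₁² = P₂ + ½ρv₂².
P₁ − P₂ = ½·915·(10.5² − 2.07²) = ½·915·105 = 48000 Pa.

ΔP ≈ 48.0 kPa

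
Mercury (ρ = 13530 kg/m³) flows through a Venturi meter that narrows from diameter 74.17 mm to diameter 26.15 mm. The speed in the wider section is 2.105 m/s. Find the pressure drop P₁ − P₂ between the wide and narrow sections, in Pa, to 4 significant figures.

1910000 Pa

Mass conservation (A₁v₁ = A₂v₂) gives v₂ = 2.105 × 43.21/5.371 = 16.93 m/s.
With no height change, Bernoulli's equation is P₁ + ½ρv₁² = P₂ + ½ρv₂².
P₁ − P₂ = ½·13530·(16.93² − 2.105²) = ½·13530·282.3 = 1910000 Pa.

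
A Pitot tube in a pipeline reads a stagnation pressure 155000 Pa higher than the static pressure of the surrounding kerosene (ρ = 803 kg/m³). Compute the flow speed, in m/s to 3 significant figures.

Bernoulli between the free stream and the stagnation point: ½ρv² = P_stag − P_static.
v = √(2ΔP/ρ) = √(2·155000/803) = 19.6 m/s.

v = 19.6 m/s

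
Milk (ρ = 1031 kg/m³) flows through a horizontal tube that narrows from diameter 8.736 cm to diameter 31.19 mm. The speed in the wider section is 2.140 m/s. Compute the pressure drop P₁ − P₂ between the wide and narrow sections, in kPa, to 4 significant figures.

The volume flow rate is constant, so v₂ = (A₁/A₂)v₁ = (59.94/7.640)·2.140 = 16.79 m/s.
The pipe is horizontal, so Bernoulli reduces to P₁ + ½ρv₁² = P₂ + ½ρv₂².
P₁ − P₂ = ½·1031·(16.79² − 2.140²) = ½·1031·277.3 = 142900 Pa.

ΔP = 142.9 kPa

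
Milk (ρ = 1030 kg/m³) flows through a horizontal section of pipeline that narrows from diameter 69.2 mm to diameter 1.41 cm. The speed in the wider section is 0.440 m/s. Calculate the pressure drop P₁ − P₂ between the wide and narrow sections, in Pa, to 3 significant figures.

ΔP ≈ 57700 Pa

Continuity gives A₁v₁ = A₂v₂, so v₂ = (37.6 cm²)/(1.56 cm²) × 0.440 m/s = 10.6 m/s.
Along the horizontal streamline, P + ½ρv² is constant.
P₁ − P₂ = ½·1030·(10.6² − 0.440²) = ½·1030·112 = 57700 Pa.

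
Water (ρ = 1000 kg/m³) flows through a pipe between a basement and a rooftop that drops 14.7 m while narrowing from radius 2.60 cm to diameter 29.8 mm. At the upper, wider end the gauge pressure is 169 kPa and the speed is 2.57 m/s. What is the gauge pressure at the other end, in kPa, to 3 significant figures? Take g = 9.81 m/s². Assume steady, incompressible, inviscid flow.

P₂ ≈ 286 kPa

The volume flow rate is constant, so v₂ = (A₁/A₂)v₁ = (21.2/6.97)·2.57 = 7.83 m/s.
Energy conservation along the streamline gives P₂ = P₁ − ½ρ(v₂² − v₁²) − ρg(h₂ − h₁).
P₂ = 169000 + ½·1000·(2.57² − 7.83²) − 1000·9.81·(−14.7) = 169000 + (-27300) − (-144000) = 286000 Pa.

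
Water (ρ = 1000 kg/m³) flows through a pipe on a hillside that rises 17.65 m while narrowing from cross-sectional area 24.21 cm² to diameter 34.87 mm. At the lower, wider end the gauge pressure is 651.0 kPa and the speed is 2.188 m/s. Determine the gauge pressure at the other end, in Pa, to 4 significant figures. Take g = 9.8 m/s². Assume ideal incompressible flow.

The volume flow rate is constant, so v₂ = (A₁/A₂)v₁ = (24.21/9.550)·2.188 = 5.547 m/s.
Applying Bernoulli between the two ends and solving for P₂: P₂ = P₁ + ½ρ(v₁² − v₂²) − ρgΔh.
P₂ = 651000 + ½·1000·(2.188² − 5.547²) − 1000·9.8·(+17.65) = 651000 + (-12990) − (173000) = 465000 Pa.

P₂ ≈ 465000 Pa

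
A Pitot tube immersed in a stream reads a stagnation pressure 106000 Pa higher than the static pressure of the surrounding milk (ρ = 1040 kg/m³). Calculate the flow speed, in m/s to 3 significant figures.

14.3 m/s

The dynamic pressure equals the rise in static pressure at the stagnation point: ΔP = ½ρv².
v = √(2ΔP/ρ) = √(2·106000/1040) = 14.3 m/s.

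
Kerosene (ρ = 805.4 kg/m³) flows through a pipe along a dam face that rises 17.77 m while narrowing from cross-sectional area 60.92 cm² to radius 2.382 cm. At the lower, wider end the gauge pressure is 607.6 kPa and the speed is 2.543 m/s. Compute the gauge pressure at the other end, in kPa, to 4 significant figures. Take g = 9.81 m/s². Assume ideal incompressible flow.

By continuity, v₂ = v₁·A₁/A₂ = 2.543·(60.92/17.83) = 8.691 m/s.
Energy conservation along the streamline gives P₂ = P₁ − ½ρ(v₂² − v₁²) − ρg(h₂ − h₁).
P₂ = 607600 + ½·805.4·(2.543² − 8.691²) − 805.4·9.81·(+17.77) = 607600 + (-27810) − (140400) = 439400 Pa.

P₂ ≈ 439.4 kPa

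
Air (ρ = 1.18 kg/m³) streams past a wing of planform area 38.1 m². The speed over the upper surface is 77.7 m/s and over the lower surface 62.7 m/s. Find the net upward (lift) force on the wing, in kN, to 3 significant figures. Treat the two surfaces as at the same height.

The faster flow above has the lower pressure; Bernoulli (same height) gives ΔP = ½ρ(v_up² − v_low²).
ΔP = ½·1.18·(77.7² − 62.7²) = 1240 Pa.
Lift = ΔP · A = 1240 × 38.1 = 47300 N.

47.3 kN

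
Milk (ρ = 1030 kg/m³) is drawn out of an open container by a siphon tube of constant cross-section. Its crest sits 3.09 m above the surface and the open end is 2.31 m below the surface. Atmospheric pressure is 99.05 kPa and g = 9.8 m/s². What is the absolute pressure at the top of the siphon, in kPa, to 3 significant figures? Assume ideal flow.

P_top ≈ 44.5 kPa

From the surface to the outlet (both open to atmosphere, surface at rest): v = √(2g·h_out) = √(2·9.8·2.31) = 6.73 m/s.
The bore is uniform, so the speed at the crest is the same v. Bernoulli surface→crest: P_atm = P_top + ½ρv² + ρg·h_top.
P_top = 99050 − ½·1030·6.73² − 1030·9.8·3.09 = 44500 Pa.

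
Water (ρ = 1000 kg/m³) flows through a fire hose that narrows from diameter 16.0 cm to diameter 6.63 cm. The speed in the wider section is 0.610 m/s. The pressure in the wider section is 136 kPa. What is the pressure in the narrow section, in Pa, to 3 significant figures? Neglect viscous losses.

By continuity, v₂ = v₁·A₁/A₂ = 0.610·(201/34.5) = 3.55 m/s.
The pipe is horizontal, so Bernoulli reduces to P₁ + ½ρv₁² = P₂ + ½ρv₂².
P₂ = P₁ − ½ρ(v₂² − v₁²) = 136000 − ½·1000·(3.55² − 0.610²) = 136000 − 6120 = 130000 Pa.

P₂ ≈ 130000 Pa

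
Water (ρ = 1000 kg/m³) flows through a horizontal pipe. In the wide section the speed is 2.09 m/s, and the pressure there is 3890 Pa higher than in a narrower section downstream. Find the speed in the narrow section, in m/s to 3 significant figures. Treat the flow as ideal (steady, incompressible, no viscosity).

With h₁ = h₂, rearranging Bernoulli gives v₂ = √(v₁² + 2ΔP/ρ).
v₂ = √(2.09² + 2·3890/1000) = √(4.37 + 7.78) = 3.49 m/s.

3.49 m/s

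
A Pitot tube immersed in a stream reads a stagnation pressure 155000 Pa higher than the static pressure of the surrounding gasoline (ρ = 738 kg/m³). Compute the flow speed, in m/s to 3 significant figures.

At the stagnation point the flow is brought to rest, so Bernoulli gives P_stag − P_static = ½ρv².
v = √(2ΔP/ρ) = √(2·155000/738) = 20.5 m/s.

v ≈ 20.5 m/s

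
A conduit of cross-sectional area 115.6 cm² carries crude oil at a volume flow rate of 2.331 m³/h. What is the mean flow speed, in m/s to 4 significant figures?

Q = 2.331 m³/h = 0.0006475 m³/s.
v = Q/A = 0.0006475 / 0.01156 = 0.05601 m/s.

v ≈ 0.05601 m/s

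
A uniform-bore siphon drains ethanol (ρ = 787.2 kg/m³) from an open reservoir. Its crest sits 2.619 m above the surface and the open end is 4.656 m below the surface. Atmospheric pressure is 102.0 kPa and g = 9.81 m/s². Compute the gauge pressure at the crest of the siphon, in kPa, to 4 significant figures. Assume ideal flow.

The outlet speed comes from Torricelli: v = √(2g·4.656) = 9.558 m/s.
Continuity keeps v the same throughout the tube; from surface to crest, P_atm + 0 = P_top + ½ρv² + ρg·h_top.
P_top = 102000 − ½·787.2·9.558² − 787.2·9.81·2.619 = 45820 Pa. So P_gauge = P_top − P_atm = -56180 Pa.

-56.18 kPa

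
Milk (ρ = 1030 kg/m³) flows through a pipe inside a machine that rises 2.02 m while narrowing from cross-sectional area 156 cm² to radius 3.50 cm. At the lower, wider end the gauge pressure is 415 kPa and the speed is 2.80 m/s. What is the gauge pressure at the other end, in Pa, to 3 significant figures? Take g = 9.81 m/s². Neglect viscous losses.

Continuity gives A₁v₁ = A₂v₂, so v₂ = (156 cm²)/(38.5 cm²) × 2.80 m/s = 11.4 m/s.
Energy conservation along the streamline gives P₂ = P₁ − ½ρ(v₂² − v₁²) − ρg(h₂ − h₁).
P₂ = 415000 + ½·1030·(2.80² − 11.4²) − 1030·9.81·(+2.02) = 415000 + (-62300) − (20400) = 332000 Pa.

P₂ = 332000 Pa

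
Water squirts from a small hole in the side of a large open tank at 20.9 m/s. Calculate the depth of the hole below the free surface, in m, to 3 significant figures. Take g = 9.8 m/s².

h ≈ 22.3 m

For a small hole in a large open tank, ½v² = gh, giving h = v²/(2g).
h = 20.9²/(2·9.8) = 437/19.60 = 22.3 m.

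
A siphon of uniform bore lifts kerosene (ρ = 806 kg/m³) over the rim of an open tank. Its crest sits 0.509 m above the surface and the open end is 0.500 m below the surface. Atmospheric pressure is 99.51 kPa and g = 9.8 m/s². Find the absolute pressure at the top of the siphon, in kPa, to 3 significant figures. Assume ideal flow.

91.5 kPa

The outlet speed comes from Torricelli: v = √(2g·0.500) = 3.13 m/s.
The bore is uniform, so the speed at the crest is the same v. Bernoulli surface→crest: P_atm = P_top + ½ρv² + ρg·h_top.
P_top = 99510 − ½·806·3.13² − 806·9.8·0.509 = 91500 Pa.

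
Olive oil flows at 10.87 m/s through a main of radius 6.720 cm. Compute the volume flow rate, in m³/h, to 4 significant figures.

555.2 m³/h

Q = A·v = 0.01419 m² × 10.87 m/s = 0.1542 m³/s.
Converting: 0.1542 m³/s × 3600 = 555.2 m³/h.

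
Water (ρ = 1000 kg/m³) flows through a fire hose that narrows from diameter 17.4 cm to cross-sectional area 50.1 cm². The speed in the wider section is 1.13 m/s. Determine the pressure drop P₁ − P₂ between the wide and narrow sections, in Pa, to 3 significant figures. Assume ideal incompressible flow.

Continuity gives A₁v₁ = A₂v₂, so v₂ = (238 cm²)/(50.1 cm²) × 1.13 m/s = 5.36 m/s.
Bernoulli (h₁ = h₂): P₁ − P₂ = ½ρ(v₂² − v₁²).
P₁ − P₂ = ½·1000·(5.36² − 1.13²) = ½·1000·27.5 = 13700 Pa.

13700 Pa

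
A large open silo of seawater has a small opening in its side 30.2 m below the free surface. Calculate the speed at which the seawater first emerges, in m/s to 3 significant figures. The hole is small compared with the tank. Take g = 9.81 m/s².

24.3 m/s

Bernoulli from surface to hole (P equal, v_surface ≈ 0): v = √(2gh) = √(2×9.81×30.2) = 24.3 m/s.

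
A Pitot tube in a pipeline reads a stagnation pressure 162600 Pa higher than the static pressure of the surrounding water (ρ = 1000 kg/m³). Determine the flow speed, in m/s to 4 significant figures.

Bernoulli between the free stream and the stagnation point: ½ρv² = P_stag − P_static.
v = √(2ΔP/ρ) = √(2·162600/1000) = 18.03 m/s.

v ≈ 18.03 m/s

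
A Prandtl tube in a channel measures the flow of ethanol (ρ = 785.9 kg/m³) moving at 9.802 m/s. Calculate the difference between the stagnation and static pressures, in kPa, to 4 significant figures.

ΔP ≈ 37.75 kPa

At the stagnation point the flow is brought to rest, so Bernoulli gives P_stag − P_static = ½ρv².
ΔP = ½·785.9·9.802² = 37750 Pa.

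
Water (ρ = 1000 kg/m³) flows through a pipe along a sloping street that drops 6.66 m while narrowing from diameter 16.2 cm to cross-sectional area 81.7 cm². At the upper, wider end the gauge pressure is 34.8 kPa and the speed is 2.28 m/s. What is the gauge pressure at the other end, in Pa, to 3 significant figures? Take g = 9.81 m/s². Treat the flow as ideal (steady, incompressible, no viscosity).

Mass conservation (A₁v₁ = A₂v₂) gives v₂ = 2.28 × 206/81.7 = 5.75 m/s.
Energy conservation along the streamline gives P₂ = P₁ − ½ρ(v₂² − v₁²) − ρg(h₂ − h₁).
P₂ = 34800 + ½·1000·(2.28² − 5.75²) − 1000·9.81·(−6.66) = 34800 + (-13900) − (-65300) = 86200 Pa.

P₂ ≈ 86200 Pa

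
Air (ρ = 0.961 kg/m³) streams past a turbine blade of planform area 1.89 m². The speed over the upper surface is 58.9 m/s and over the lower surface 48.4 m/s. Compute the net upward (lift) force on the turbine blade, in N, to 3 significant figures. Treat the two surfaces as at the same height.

With equal heights on the two surfaces, Bernoulli gives P_lower − P_upper = ½ρ(v_upper² − v_lower²).
ΔP = ½·0.961·(58.9² − 48.4²) = 541 Pa.
Lift = ΔP · A = 541 × 1.89 = 1020 N.

1020 N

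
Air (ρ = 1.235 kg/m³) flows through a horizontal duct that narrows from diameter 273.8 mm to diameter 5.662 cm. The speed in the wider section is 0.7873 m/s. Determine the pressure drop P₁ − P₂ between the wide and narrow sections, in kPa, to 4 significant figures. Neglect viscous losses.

0.2089 kPa

Continuity gives A₁v₁ = A₂v₂, so v₂ = (588.8 cm²)/(25.18 cm²) × 0.7873 m/s = 18.41 m/s.
Along the horizontal streamline, P + ½ρv² is constant.
P₁ − P₂ = ½·1.235·(18.41² − 0.7873²) = ½·1.235·338.3 = 208.9 Pa.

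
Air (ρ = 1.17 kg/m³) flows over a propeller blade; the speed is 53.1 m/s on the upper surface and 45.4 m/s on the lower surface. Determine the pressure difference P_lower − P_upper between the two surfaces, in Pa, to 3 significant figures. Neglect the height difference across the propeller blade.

Bernoulli (same height): P_lower − P_upper = ½ρ(v_upper² − v_lower²).
ΔP = ½·1.17·(53.1² − 45.4²) = 444 Pa.

ΔP ≈ 444 Pa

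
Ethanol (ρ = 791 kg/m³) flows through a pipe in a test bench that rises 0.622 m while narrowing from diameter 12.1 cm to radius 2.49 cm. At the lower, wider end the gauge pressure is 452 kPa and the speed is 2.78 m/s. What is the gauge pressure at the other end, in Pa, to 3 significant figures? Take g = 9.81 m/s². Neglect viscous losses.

P₂ ≈ 344000 Pa

The volume flow rate is constant, so v₂ = (A₁/A₂)v₁ = (115/19.5)·2.78 = 16.4 m/s.
Energy conservation along the streamline gives P₂ = P₁ − ½ρ(v₂² − v₁²) − ρg(h₂ − h₁).
P₂ = 452000 + ½·791·(2.78² − 16.4²) − 791·9.81·(+0.622) = 452000 + (-103000) − (4830) = 344000 Pa.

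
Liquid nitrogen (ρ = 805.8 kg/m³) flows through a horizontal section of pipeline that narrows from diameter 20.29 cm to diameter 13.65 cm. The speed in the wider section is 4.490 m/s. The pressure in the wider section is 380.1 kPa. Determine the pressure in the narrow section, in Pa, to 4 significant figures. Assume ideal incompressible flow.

The volume flow rate is constant, so v₂ = (A₁/A₂)v₁ = (323.3/146.3)·4.490 = 9.921 m/s.
Bernoulli (h₁ = h₂): P₁ − P₂ = ½ρ(v₂² − v₁²).
P₂ = P₁ − ½ρ(v₂² − v₁²) = 380100 − ½·805.8·(9.921² − 4.490²) = 380100 − 31530 = 348600 Pa.

P₂ ≈ 348600 Pa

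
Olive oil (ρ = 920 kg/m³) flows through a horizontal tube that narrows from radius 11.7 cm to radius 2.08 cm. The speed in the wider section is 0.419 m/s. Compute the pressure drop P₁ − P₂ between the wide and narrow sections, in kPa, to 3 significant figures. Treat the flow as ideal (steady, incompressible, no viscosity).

By continuity, v₂ = v₁·A₁/A₂ = 0.419·(430/13.6) = 13.3 m/s.
Bernoulli (h₁ = h₂): P₁ − P₂ = ½ρ(v₂² − v₁²).
P₁ − P₂ = ½·920·(13.3² − 0.419²) = ½·920·176 = 80800 Pa.

ΔP = 80.8 kPa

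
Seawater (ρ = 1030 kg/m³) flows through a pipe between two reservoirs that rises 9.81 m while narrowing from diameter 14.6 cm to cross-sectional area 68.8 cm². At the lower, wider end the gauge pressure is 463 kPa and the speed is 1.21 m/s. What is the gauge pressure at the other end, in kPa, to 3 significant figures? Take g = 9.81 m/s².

By continuity, v₂ = v₁·A₁/A₂ = 1.21·(167/68.8) = 2.94 m/s.
Energy conservation along the streamline gives P₂ = P₁ − ½ρ(v₂² − v₁²) − ρg(h₂ − h₁).
P₂ = 463000 + ½·1030·(1.21² − 2.94²) − 1030·9.81·(+9.81) = 463000 + (-3710) − (99100) = 360000 Pa.

P₂ = 360 kPa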